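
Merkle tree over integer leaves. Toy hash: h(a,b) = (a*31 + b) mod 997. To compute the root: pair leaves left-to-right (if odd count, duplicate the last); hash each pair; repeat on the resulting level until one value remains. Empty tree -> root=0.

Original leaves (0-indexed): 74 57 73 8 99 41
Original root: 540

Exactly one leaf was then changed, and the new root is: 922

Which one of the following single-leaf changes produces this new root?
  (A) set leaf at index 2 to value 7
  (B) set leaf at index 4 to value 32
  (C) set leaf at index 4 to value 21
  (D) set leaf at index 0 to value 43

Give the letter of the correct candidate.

Original leaves: [74, 57, 73, 8, 99, 41]
Target new root: 922
Try each candidate change and compute the resulting root:
Candidate A: set leaf[2] = 7 -> leaves = [74, 57, 7, 8, 99, 41]
  L0: [74, 57, 7, 8, 99, 41]
  L1: h(74,57)=(74*31+57)%997=357 h(7,8)=(7*31+8)%997=225 h(99,41)=(99*31+41)%997=119 -> [357, 225, 119]
  L2: h(357,225)=(357*31+225)%997=325 h(119,119)=(119*31+119)%997=817 -> [325, 817]
  L3: h(325,817)=(325*31+817)%997=922 -> [922]
  root = 922 == target 922  ** MATCH **
Candidate B: set leaf[4] = 32 -> leaves = [74, 57, 73, 8, 32, 41]
  L0: [74, 57, 73, 8, 32, 41]
  L1: h(74,57)=(74*31+57)%997=357 h(73,8)=(73*31+8)%997=277 h(32,41)=(32*31+41)%997=36 -> [357, 277, 36]
  L2: h(357,277)=(357*31+277)%997=377 h(36,36)=(36*31+36)%997=155 -> [377, 155]
  L3: h(377,155)=(377*31+155)%997=875 -> [875]
  root = 875 != target 922
Candidate C: set leaf[4] = 21 -> leaves = [74, 57, 73, 8, 21, 41]
  L0: [74, 57, 73, 8, 21, 41]
  L1: h(74,57)=(74*31+57)%997=357 h(73,8)=(73*31+8)%997=277 h(21,41)=(21*31+41)%997=692 -> [357, 277, 692]
  L2: h(357,277)=(357*31+277)%997=377 h(692,692)=(692*31+692)%997=210 -> [377, 210]
  L3: h(377,210)=(377*31+210)%997=930 -> [930]
  root = 930 != target 922
Candidate D: set leaf[0] = 43 -> leaves = [43, 57, 73, 8, 99, 41]
  L0: [43, 57, 73, 8, 99, 41]
  L1: h(43,57)=(43*31+57)%997=393 h(73,8)=(73*31+8)%997=277 h(99,41)=(99*31+41)%997=119 -> [393, 277, 119]
  L2: h(393,277)=(393*31+277)%997=496 h(119,119)=(119*31+119)%997=817 -> [496, 817]
  L3: h(496,817)=(496*31+817)%997=241 -> [241]
  root = 241 != target 922
Candidate A produces the target root.

Answer: A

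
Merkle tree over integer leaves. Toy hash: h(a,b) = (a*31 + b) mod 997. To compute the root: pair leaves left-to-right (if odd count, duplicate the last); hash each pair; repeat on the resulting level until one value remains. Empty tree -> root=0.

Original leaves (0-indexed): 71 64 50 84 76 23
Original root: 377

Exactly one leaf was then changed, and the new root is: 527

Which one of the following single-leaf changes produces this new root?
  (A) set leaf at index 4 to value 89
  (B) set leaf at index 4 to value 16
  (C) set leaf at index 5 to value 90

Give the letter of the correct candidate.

Original leaves: [71, 64, 50, 84, 76, 23]
Target new root: 527
Try each candidate change and compute the resulting root:
Candidate A: set leaf[4] = 89 -> leaves = [71, 64, 50, 84, 89, 23]
  L0: [71, 64, 50, 84, 89, 23]
  L1: h(71,64)=(71*31+64)%997=271 h(50,84)=(50*31+84)%997=637 h(89,23)=(89*31+23)%997=788 -> [271, 637, 788]
  L2: h(271,637)=(271*31+637)%997=65 h(788,788)=(788*31+788)%997=291 -> [65, 291]
  L3: h(65,291)=(65*31+291)%997=312 -> [312]
  root = 312 != target 527
Candidate B: set leaf[4] = 16 -> leaves = [71, 64, 50, 84, 16, 23]
  L0: [71, 64, 50, 84, 16, 23]
  L1: h(71,64)=(71*31+64)%997=271 h(50,84)=(50*31+84)%997=637 h(16,23)=(16*31+23)%997=519 -> [271, 637, 519]
  L2: h(271,637)=(271*31+637)%997=65 h(519,519)=(519*31+519)%997=656 -> [65, 656]
  L3: h(65,656)=(65*31+656)%997=677 -> [677]
  root = 677 != target 527
Candidate C: set leaf[5] = 90 -> leaves = [71, 64, 50, 84, 76, 90]
  L0: [71, 64, 50, 84, 76, 90]
  L1: h(71,64)=(71*31+64)%997=271 h(50,84)=(50*31+84)%997=637 h(76,90)=(76*31+90)%997=452 -> [271, 637, 452]
  L2: h(271,637)=(271*31+637)%997=65 h(452,452)=(452*31+452)%997=506 -> [65, 506]
  L3: h(65,506)=(65*31+506)%997=527 -> [527]
  root = 527 == target 527  ** MATCH **
Candidate C produces the target root.

Answer: C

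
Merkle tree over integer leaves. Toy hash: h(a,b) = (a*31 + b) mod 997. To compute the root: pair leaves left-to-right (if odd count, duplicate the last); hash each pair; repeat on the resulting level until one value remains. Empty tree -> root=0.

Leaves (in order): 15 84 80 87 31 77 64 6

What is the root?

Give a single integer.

L0: [15, 84, 80, 87, 31, 77, 64, 6]
L1: h(15,84)=(15*31+84)%997=549 h(80,87)=(80*31+87)%997=573 h(31,77)=(31*31+77)%997=41 h(64,6)=(64*31+6)%997=993 -> [549, 573, 41, 993]
L2: h(549,573)=(549*31+573)%997=643 h(41,993)=(41*31+993)%997=270 -> [643, 270]
L3: h(643,270)=(643*31+270)%997=263 -> [263]

Answer: 263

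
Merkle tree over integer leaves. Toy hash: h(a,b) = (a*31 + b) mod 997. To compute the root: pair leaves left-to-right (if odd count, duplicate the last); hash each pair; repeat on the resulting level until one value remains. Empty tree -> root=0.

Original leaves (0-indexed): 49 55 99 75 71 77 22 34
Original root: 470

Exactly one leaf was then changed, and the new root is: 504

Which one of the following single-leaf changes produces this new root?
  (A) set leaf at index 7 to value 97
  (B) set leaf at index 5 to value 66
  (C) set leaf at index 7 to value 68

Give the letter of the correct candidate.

Original leaves: [49, 55, 99, 75, 71, 77, 22, 34]
Target new root: 504
Try each candidate change and compute the resulting root:
Candidate A: set leaf[7] = 97 -> leaves = [49, 55, 99, 75, 71, 77, 22, 97]
  L0: [49, 55, 99, 75, 71, 77, 22, 97]
  L1: h(49,55)=(49*31+55)%997=577 h(99,75)=(99*31+75)%997=153 h(71,77)=(71*31+77)%997=284 h(22,97)=(22*31+97)%997=779 -> [577, 153, 284, 779]
  L2: h(577,153)=(577*31+153)%997=94 h(284,779)=(284*31+779)%997=610 -> [94, 610]
  L3: h(94,610)=(94*31+610)%997=533 -> [533]
  root = 533 != target 504
Candidate B: set leaf[5] = 66 -> leaves = [49, 55, 99, 75, 71, 66, 22, 34]
  L0: [49, 55, 99, 75, 71, 66, 22, 34]
  L1: h(49,55)=(49*31+55)%997=577 h(99,75)=(99*31+75)%997=153 h(71,66)=(71*31+66)%997=273 h(22,34)=(22*31+34)%997=716 -> [577, 153, 273, 716]
  L2: h(577,153)=(577*31+153)%997=94 h(273,716)=(273*31+716)%997=206 -> [94, 206]
  L3: h(94,206)=(94*31+206)%997=129 -> [129]
  root = 129 != target 504
Candidate C: set leaf[7] = 68 -> leaves = [49, 55, 99, 75, 71, 77, 22, 68]
  L0: [49, 55, 99, 75, 71, 77, 22, 68]
  L1: h(49,55)=(49*31+55)%997=577 h(99,75)=(99*31+75)%997=153 h(71,77)=(71*31+77)%997=284 h(22,68)=(22*31+68)%997=750 -> [577, 153, 284, 750]
  L2: h(577,153)=(577*31+153)%997=94 h(284,750)=(284*31+750)%997=581 -> [94, 581]
  L3: h(94,581)=(94*31+581)%997=504 -> [504]
  root = 504 == target 504  ** MATCH **
Candidate C produces the target root.

Answer: C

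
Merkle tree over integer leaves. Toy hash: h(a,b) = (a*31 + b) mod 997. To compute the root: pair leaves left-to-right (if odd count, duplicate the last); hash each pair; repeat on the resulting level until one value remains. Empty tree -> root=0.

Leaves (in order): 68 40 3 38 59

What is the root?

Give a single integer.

Answer: 110

Derivation:
L0: [68, 40, 3, 38, 59]
L1: h(68,40)=(68*31+40)%997=154 h(3,38)=(3*31+38)%997=131 h(59,59)=(59*31+59)%997=891 -> [154, 131, 891]
L2: h(154,131)=(154*31+131)%997=917 h(891,891)=(891*31+891)%997=596 -> [917, 596]
L3: h(917,596)=(917*31+596)%997=110 -> [110]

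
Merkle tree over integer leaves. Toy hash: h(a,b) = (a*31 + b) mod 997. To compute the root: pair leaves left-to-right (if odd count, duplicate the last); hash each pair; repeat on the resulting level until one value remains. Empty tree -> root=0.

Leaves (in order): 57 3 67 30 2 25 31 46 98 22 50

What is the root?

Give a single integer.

Answer: 831

Derivation:
L0: [57, 3, 67, 30, 2, 25, 31, 46, 98, 22, 50]
L1: h(57,3)=(57*31+3)%997=773 h(67,30)=(67*31+30)%997=113 h(2,25)=(2*31+25)%997=87 h(31,46)=(31*31+46)%997=10 h(98,22)=(98*31+22)%997=69 h(50,50)=(50*31+50)%997=603 -> [773, 113, 87, 10, 69, 603]
L2: h(773,113)=(773*31+113)%997=148 h(87,10)=(87*31+10)%997=713 h(69,603)=(69*31+603)%997=748 -> [148, 713, 748]
L3: h(148,713)=(148*31+713)%997=316 h(748,748)=(748*31+748)%997=8 -> [316, 8]
L4: h(316,8)=(316*31+8)%997=831 -> [831]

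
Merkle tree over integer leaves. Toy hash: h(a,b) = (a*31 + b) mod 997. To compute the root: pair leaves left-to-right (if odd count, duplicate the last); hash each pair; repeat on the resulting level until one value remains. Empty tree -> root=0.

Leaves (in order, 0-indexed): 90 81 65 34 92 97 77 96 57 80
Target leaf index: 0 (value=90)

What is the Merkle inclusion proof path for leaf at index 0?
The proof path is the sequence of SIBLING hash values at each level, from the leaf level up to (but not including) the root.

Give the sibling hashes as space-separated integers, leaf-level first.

Answer: 81 55 184 19

Derivation:
L0 (leaves): [90, 81, 65, 34, 92, 97, 77, 96, 57, 80], target index=0
L1: h(90,81)=(90*31+81)%997=877 [pair 0] h(65,34)=(65*31+34)%997=55 [pair 1] h(92,97)=(92*31+97)%997=955 [pair 2] h(77,96)=(77*31+96)%997=489 [pair 3] h(57,80)=(57*31+80)%997=850 [pair 4] -> [877, 55, 955, 489, 850]
  Sibling for proof at L0: 81
L2: h(877,55)=(877*31+55)%997=323 [pair 0] h(955,489)=(955*31+489)%997=184 [pair 1] h(850,850)=(850*31+850)%997=281 [pair 2] -> [323, 184, 281]
  Sibling for proof at L1: 55
L3: h(323,184)=(323*31+184)%997=227 [pair 0] h(281,281)=(281*31+281)%997=19 [pair 1] -> [227, 19]
  Sibling for proof at L2: 184
L4: h(227,19)=(227*31+19)%997=77 [pair 0] -> [77]
  Sibling for proof at L3: 19
Root: 77
Proof path (sibling hashes from leaf to root): [81, 55, 184, 19]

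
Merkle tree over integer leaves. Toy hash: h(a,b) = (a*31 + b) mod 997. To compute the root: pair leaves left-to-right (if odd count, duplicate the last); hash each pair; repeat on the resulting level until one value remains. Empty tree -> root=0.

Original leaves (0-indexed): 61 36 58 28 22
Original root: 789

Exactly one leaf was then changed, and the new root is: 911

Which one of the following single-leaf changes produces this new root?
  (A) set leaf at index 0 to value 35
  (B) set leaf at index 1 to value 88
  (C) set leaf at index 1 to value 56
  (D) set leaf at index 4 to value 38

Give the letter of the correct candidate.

Answer: B

Derivation:
Original leaves: [61, 36, 58, 28, 22]
Target new root: 911
Try each candidate change and compute the resulting root:
Candidate A: set leaf[0] = 35 -> leaves = [35, 36, 58, 28, 22]
  L0: [35, 36, 58, 28, 22]
  L1: h(35,36)=(35*31+36)%997=124 h(58,28)=(58*31+28)%997=829 h(22,22)=(22*31+22)%997=704 -> [124, 829, 704]
  L2: h(124,829)=(124*31+829)%997=685 h(704,704)=(704*31+704)%997=594 -> [685, 594]
  L3: h(685,594)=(685*31+594)%997=892 -> [892]
  root = 892 != target 911
Candidate B: set leaf[1] = 88 -> leaves = [61, 88, 58, 28, 22]
  L0: [61, 88, 58, 28, 22]
  L1: h(61,88)=(61*31+88)%997=982 h(58,28)=(58*31+28)%997=829 h(22,22)=(22*31+22)%997=704 -> [982, 829, 704]
  L2: h(982,829)=(982*31+829)%997=364 h(704,704)=(704*31+704)%997=594 -> [364, 594]
  L3: h(364,594)=(364*31+594)%997=911 -> [911]
  root = 911 == target 911  ** MATCH **
Candidate C: set leaf[1] = 56 -> leaves = [61, 56, 58, 28, 22]
  L0: [61, 56, 58, 28, 22]
  L1: h(61,56)=(61*31+56)%997=950 h(58,28)=(58*31+28)%997=829 h(22,22)=(22*31+22)%997=704 -> [950, 829, 704]
  L2: h(950,829)=(950*31+829)%997=369 h(704,704)=(704*31+704)%997=594 -> [369, 594]
  L3: h(369,594)=(369*31+594)%997=69 -> [69]
  root = 69 != target 911
Candidate D: set leaf[4] = 38 -> leaves = [61, 36, 58, 28, 38]
  L0: [61, 36, 58, 28, 38]
  L1: h(61,36)=(61*31+36)%997=930 h(58,28)=(58*31+28)%997=829 h(38,38)=(38*31+38)%997=219 -> [930, 829, 219]
  L2: h(930,829)=(930*31+829)%997=746 h(219,219)=(219*31+219)%997=29 -> [746, 29]
  L3: h(746,29)=(746*31+29)%997=224 -> [224]
  root = 224 != target 911
Candidate B produces the target root.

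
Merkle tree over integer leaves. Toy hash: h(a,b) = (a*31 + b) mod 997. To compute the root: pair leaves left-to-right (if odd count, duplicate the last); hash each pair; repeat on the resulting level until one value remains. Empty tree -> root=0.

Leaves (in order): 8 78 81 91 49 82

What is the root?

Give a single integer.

Answer: 518

Derivation:
L0: [8, 78, 81, 91, 49, 82]
L1: h(8,78)=(8*31+78)%997=326 h(81,91)=(81*31+91)%997=608 h(49,82)=(49*31+82)%997=604 -> [326, 608, 604]
L2: h(326,608)=(326*31+608)%997=744 h(604,604)=(604*31+604)%997=385 -> [744, 385]
L3: h(744,385)=(744*31+385)%997=518 -> [518]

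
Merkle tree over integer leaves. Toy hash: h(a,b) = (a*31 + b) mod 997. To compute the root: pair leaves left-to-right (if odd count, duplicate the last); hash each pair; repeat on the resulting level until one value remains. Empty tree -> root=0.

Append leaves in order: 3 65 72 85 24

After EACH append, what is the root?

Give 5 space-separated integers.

After append 3 (leaves=[3]):
  L0: [3]
  root=3
After append 65 (leaves=[3, 65]):
  L0: [3, 65]
  L1: h(3,65)=(3*31+65)%997=158 -> [158]
  root=158
After append 72 (leaves=[3, 65, 72]):
  L0: [3, 65, 72]
  L1: h(3,65)=(3*31+65)%997=158 h(72,72)=(72*31+72)%997=310 -> [158, 310]
  L2: h(158,310)=(158*31+310)%997=223 -> [223]
  root=223
After append 85 (leaves=[3, 65, 72, 85]):
  L0: [3, 65, 72, 85]
  L1: h(3,65)=(3*31+65)%997=158 h(72,85)=(72*31+85)%997=323 -> [158, 323]
  L2: h(158,323)=(158*31+323)%997=236 -> [236]
  root=236
After append 24 (leaves=[3, 65, 72, 85, 24]):
  L0: [3, 65, 72, 85, 24]
  L1: h(3,65)=(3*31+65)%997=158 h(72,85)=(72*31+85)%997=323 h(24,24)=(24*31+24)%997=768 -> [158, 323, 768]
  L2: h(158,323)=(158*31+323)%997=236 h(768,768)=(768*31+768)%997=648 -> [236, 648]
  L3: h(236,648)=(236*31+648)%997=985 -> [985]
  root=985

Answer: 3 158 223 236 985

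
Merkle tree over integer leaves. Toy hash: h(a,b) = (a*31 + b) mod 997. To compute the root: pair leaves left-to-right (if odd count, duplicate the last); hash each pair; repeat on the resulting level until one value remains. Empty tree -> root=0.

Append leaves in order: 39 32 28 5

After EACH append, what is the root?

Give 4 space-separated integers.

After append 39 (leaves=[39]):
  L0: [39]
  root=39
After append 32 (leaves=[39, 32]):
  L0: [39, 32]
  L1: h(39,32)=(39*31+32)%997=244 -> [244]
  root=244
After append 28 (leaves=[39, 32, 28]):
  L0: [39, 32, 28]
  L1: h(39,32)=(39*31+32)%997=244 h(28,28)=(28*31+28)%997=896 -> [244, 896]
  L2: h(244,896)=(244*31+896)%997=484 -> [484]
  root=484
After append 5 (leaves=[39, 32, 28, 5]):
  L0: [39, 32, 28, 5]
  L1: h(39,32)=(39*31+32)%997=244 h(28,5)=(28*31+5)%997=873 -> [244, 873]
  L2: h(244,873)=(244*31+873)%997=461 -> [461]
  root=461

Answer: 39 244 484 461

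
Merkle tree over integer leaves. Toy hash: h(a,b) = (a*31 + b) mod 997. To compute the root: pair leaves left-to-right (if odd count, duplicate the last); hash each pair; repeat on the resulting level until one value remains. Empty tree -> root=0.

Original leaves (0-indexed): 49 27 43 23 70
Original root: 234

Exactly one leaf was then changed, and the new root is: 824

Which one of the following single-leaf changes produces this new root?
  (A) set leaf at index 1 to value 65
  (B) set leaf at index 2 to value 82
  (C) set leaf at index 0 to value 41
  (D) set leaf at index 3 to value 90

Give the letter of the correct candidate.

Original leaves: [49, 27, 43, 23, 70]
Target new root: 824
Try each candidate change and compute the resulting root:
Candidate A: set leaf[1] = 65 -> leaves = [49, 65, 43, 23, 70]
  L0: [49, 65, 43, 23, 70]
  L1: h(49,65)=(49*31+65)%997=587 h(43,23)=(43*31+23)%997=359 h(70,70)=(70*31+70)%997=246 -> [587, 359, 246]
  L2: h(587,359)=(587*31+359)%997=610 h(246,246)=(246*31+246)%997=893 -> [610, 893]
  L3: h(610,893)=(610*31+893)%997=860 -> [860]
  root = 860 != target 824
Candidate B: set leaf[2] = 82 -> leaves = [49, 27, 82, 23, 70]
  L0: [49, 27, 82, 23, 70]
  L1: h(49,27)=(49*31+27)%997=549 h(82,23)=(82*31+23)%997=571 h(70,70)=(70*31+70)%997=246 -> [549, 571, 246]
  L2: h(549,571)=(549*31+571)%997=641 h(246,246)=(246*31+246)%997=893 -> [641, 893]
  L3: h(641,893)=(641*31+893)%997=824 -> [824]
  root = 824 == target 824  ** MATCH **
Candidate C: set leaf[0] = 41 -> leaves = [41, 27, 43, 23, 70]
  L0: [41, 27, 43, 23, 70]
  L1: h(41,27)=(41*31+27)%997=301 h(43,23)=(43*31+23)%997=359 h(70,70)=(70*31+70)%997=246 -> [301, 359, 246]
  L2: h(301,359)=(301*31+359)%997=717 h(246,246)=(246*31+246)%997=893 -> [717, 893]
  L3: h(717,893)=(717*31+893)%997=189 -> [189]
  root = 189 != target 824
Candidate D: set leaf[3] = 90 -> leaves = [49, 27, 43, 90, 70]
  L0: [49, 27, 43, 90, 70]
  L1: h(49,27)=(49*31+27)%997=549 h(43,90)=(43*31+90)%997=426 h(70,70)=(70*31+70)%997=246 -> [549, 426, 246]
  L2: h(549,426)=(549*31+426)%997=496 h(246,246)=(246*31+246)%997=893 -> [496, 893]
  L3: h(496,893)=(496*31+893)%997=317 -> [317]
  root = 317 != target 824
Candidate B produces the target root.

Answer: B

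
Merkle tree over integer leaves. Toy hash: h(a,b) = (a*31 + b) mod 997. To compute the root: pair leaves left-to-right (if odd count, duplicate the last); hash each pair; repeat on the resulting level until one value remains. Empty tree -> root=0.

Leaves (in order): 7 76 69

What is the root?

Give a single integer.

Answer: 324

Derivation:
L0: [7, 76, 69]
L1: h(7,76)=(7*31+76)%997=293 h(69,69)=(69*31+69)%997=214 -> [293, 214]
L2: h(293,214)=(293*31+214)%997=324 -> [324]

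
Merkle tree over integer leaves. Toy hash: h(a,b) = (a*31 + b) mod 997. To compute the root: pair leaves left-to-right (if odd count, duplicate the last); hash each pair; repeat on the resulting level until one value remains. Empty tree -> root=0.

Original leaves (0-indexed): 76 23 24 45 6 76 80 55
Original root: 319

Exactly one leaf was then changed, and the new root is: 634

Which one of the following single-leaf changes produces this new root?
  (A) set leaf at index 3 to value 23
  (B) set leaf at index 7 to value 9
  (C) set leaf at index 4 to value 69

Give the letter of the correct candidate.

Answer: A

Derivation:
Original leaves: [76, 23, 24, 45, 6, 76, 80, 55]
Target new root: 634
Try each candidate change and compute the resulting root:
Candidate A: set leaf[3] = 23 -> leaves = [76, 23, 24, 23, 6, 76, 80, 55]
  L0: [76, 23, 24, 23, 6, 76, 80, 55]
  L1: h(76,23)=(76*31+23)%997=385 h(24,23)=(24*31+23)%997=767 h(6,76)=(6*31+76)%997=262 h(80,55)=(80*31+55)%997=541 -> [385, 767, 262, 541]
  L2: h(385,767)=(385*31+767)%997=738 h(262,541)=(262*31+541)%997=687 -> [738, 687]
  L3: h(738,687)=(738*31+687)%997=634 -> [634]
  root = 634 == target 634  ** MATCH **
Candidate B: set leaf[7] = 9 -> leaves = [76, 23, 24, 45, 6, 76, 80, 9]
  L0: [76, 23, 24, 45, 6, 76, 80, 9]
  L1: h(76,23)=(76*31+23)%997=385 h(24,45)=(24*31+45)%997=789 h(6,76)=(6*31+76)%997=262 h(80,9)=(80*31+9)%997=495 -> [385, 789, 262, 495]
  L2: h(385,789)=(385*31+789)%997=760 h(262,495)=(262*31+495)%997=641 -> [760, 641]
  L3: h(760,641)=(760*31+641)%997=273 -> [273]
  root = 273 != target 634
Candidate C: set leaf[4] = 69 -> leaves = [76, 23, 24, 45, 69, 76, 80, 55]
  L0: [76, 23, 24, 45, 69, 76, 80, 55]
  L1: h(76,23)=(76*31+23)%997=385 h(24,45)=(24*31+45)%997=789 h(69,76)=(69*31+76)%997=221 h(80,55)=(80*31+55)%997=541 -> [385, 789, 221, 541]
  L2: h(385,789)=(385*31+789)%997=760 h(221,541)=(221*31+541)%997=413 -> [760, 413]
  L3: h(760,413)=(760*31+413)%997=45 -> [45]
  root = 45 != target 634
Candidate A produces the target root.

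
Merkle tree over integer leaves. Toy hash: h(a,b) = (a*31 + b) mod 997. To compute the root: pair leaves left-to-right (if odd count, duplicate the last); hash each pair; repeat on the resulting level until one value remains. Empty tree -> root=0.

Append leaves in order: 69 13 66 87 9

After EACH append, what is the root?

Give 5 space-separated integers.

After append 69 (leaves=[69]):
  L0: [69]
  root=69
After append 13 (leaves=[69, 13]):
  L0: [69, 13]
  L1: h(69,13)=(69*31+13)%997=158 -> [158]
  root=158
After append 66 (leaves=[69, 13, 66]):
  L0: [69, 13, 66]
  L1: h(69,13)=(69*31+13)%997=158 h(66,66)=(66*31+66)%997=118 -> [158, 118]
  L2: h(158,118)=(158*31+118)%997=31 -> [31]
  root=31
After append 87 (leaves=[69, 13, 66, 87]):
  L0: [69, 13, 66, 87]
  L1: h(69,13)=(69*31+13)%997=158 h(66,87)=(66*31+87)%997=139 -> [158, 139]
  L2: h(158,139)=(158*31+139)%997=52 -> [52]
  root=52
After append 9 (leaves=[69, 13, 66, 87, 9]):
  L0: [69, 13, 66, 87, 9]
  L1: h(69,13)=(69*31+13)%997=158 h(66,87)=(66*31+87)%997=139 h(9,9)=(9*31+9)%997=288 -> [158, 139, 288]
  L2: h(158,139)=(158*31+139)%997=52 h(288,288)=(288*31+288)%997=243 -> [52, 243]
  L3: h(52,243)=(52*31+243)%997=858 -> [858]
  root=858

Answer: 69 158 31 52 858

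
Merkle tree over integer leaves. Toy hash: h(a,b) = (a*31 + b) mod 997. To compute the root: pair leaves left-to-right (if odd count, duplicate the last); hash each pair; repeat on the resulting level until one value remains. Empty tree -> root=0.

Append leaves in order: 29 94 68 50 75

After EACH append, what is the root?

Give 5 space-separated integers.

After append 29 (leaves=[29]):
  L0: [29]
  root=29
After append 94 (leaves=[29, 94]):
  L0: [29, 94]
  L1: h(29,94)=(29*31+94)%997=993 -> [993]
  root=993
After append 68 (leaves=[29, 94, 68]):
  L0: [29, 94, 68]
  L1: h(29,94)=(29*31+94)%997=993 h(68,68)=(68*31+68)%997=182 -> [993, 182]
  L2: h(993,182)=(993*31+182)%997=58 -> [58]
  root=58
After append 50 (leaves=[29, 94, 68, 50]):
  L0: [29, 94, 68, 50]
  L1: h(29,94)=(29*31+94)%997=993 h(68,50)=(68*31+50)%997=164 -> [993, 164]
  L2: h(993,164)=(993*31+164)%997=40 -> [40]
  root=40
After append 75 (leaves=[29, 94, 68, 50, 75]):
  L0: [29, 94, 68, 50, 75]
  L1: h(29,94)=(29*31+94)%997=993 h(68,50)=(68*31+50)%997=164 h(75,75)=(75*31+75)%997=406 -> [993, 164, 406]
  L2: h(993,164)=(993*31+164)%997=40 h(406,406)=(406*31+406)%997=31 -> [40, 31]
  L3: h(40,31)=(40*31+31)%997=274 -> [274]
  root=274

Answer: 29 993 58 40 274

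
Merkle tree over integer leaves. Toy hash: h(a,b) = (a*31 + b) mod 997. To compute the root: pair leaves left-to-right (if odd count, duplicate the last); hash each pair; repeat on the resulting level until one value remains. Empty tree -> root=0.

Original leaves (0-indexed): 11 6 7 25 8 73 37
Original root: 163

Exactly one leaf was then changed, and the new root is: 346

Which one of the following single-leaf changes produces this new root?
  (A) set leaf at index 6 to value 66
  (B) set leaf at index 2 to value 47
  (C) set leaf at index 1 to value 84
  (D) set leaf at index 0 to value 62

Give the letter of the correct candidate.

Answer: C

Derivation:
Original leaves: [11, 6, 7, 25, 8, 73, 37]
Target new root: 346
Try each candidate change and compute the resulting root:
Candidate A: set leaf[6] = 66 -> leaves = [11, 6, 7, 25, 8, 73, 66]
  L0: [11, 6, 7, 25, 8, 73, 66]
  L1: h(11,6)=(11*31+6)%997=347 h(7,25)=(7*31+25)%997=242 h(8,73)=(8*31+73)%997=321 h(66,66)=(66*31+66)%997=118 -> [347, 242, 321, 118]
  L2: h(347,242)=(347*31+242)%997=32 h(321,118)=(321*31+118)%997=99 -> [32, 99]
  L3: h(32,99)=(32*31+99)%997=94 -> [94]
  root = 94 != target 346
Candidate B: set leaf[2] = 47 -> leaves = [11, 6, 47, 25, 8, 73, 37]
  L0: [11, 6, 47, 25, 8, 73, 37]
  L1: h(11,6)=(11*31+6)%997=347 h(47,25)=(47*31+25)%997=485 h(8,73)=(8*31+73)%997=321 h(37,37)=(37*31+37)%997=187 -> [347, 485, 321, 187]
  L2: h(347,485)=(347*31+485)%997=275 h(321,187)=(321*31+187)%997=168 -> [275, 168]
  L3: h(275,168)=(275*31+168)%997=717 -> [717]
  root = 717 != target 346
Candidate C: set leaf[1] = 84 -> leaves = [11, 84, 7, 25, 8, 73, 37]
  L0: [11, 84, 7, 25, 8, 73, 37]
  L1: h(11,84)=(11*31+84)%997=425 h(7,25)=(7*31+25)%997=242 h(8,73)=(8*31+73)%997=321 h(37,37)=(37*31+37)%997=187 -> [425, 242, 321, 187]
  L2: h(425,242)=(425*31+242)%997=456 h(321,187)=(321*31+187)%997=168 -> [456, 168]
  L3: h(456,168)=(456*31+168)%997=346 -> [346]
  root = 346 == target 346  ** MATCH **
Candidate D: set leaf[0] = 62 -> leaves = [62, 6, 7, 25, 8, 73, 37]
  L0: [62, 6, 7, 25, 8, 73, 37]
  L1: h(62,6)=(62*31+6)%997=931 h(7,25)=(7*31+25)%997=242 h(8,73)=(8*31+73)%997=321 h(37,37)=(37*31+37)%997=187 -> [931, 242, 321, 187]
  L2: h(931,242)=(931*31+242)%997=190 h(321,187)=(321*31+187)%997=168 -> [190, 168]
  L3: h(190,168)=(190*31+168)%997=76 -> [76]
  root = 76 != target 346
Candidate C produces the target root.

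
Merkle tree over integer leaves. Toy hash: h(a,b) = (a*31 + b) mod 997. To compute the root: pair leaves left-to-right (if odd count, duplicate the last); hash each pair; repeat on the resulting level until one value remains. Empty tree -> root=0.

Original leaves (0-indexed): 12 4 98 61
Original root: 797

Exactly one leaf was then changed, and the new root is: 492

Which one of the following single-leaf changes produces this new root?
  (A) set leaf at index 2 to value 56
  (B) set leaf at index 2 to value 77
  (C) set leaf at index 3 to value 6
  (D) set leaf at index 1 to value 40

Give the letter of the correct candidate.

Answer: A

Derivation:
Original leaves: [12, 4, 98, 61]
Target new root: 492
Try each candidate change and compute the resulting root:
Candidate A: set leaf[2] = 56 -> leaves = [12, 4, 56, 61]
  L0: [12, 4, 56, 61]
  L1: h(12,4)=(12*31+4)%997=376 h(56,61)=(56*31+61)%997=800 -> [376, 800]
  L2: h(376,800)=(376*31+800)%997=492 -> [492]
  root = 492 == target 492  ** MATCH **
Candidate B: set leaf[2] = 77 -> leaves = [12, 4, 77, 61]
  L0: [12, 4, 77, 61]
  L1: h(12,4)=(12*31+4)%997=376 h(77,61)=(77*31+61)%997=454 -> [376, 454]
  L2: h(376,454)=(376*31+454)%997=146 -> [146]
  root = 146 != target 492
Candidate C: set leaf[3] = 6 -> leaves = [12, 4, 98, 6]
  L0: [12, 4, 98, 6]
  L1: h(12,4)=(12*31+4)%997=376 h(98,6)=(98*31+6)%997=53 -> [376, 53]
  L2: h(376,53)=(376*31+53)%997=742 -> [742]
  root = 742 != target 492
Candidate D: set leaf[1] = 40 -> leaves = [12, 40, 98, 61]
  L0: [12, 40, 98, 61]
  L1: h(12,40)=(12*31+40)%997=412 h(98,61)=(98*31+61)%997=108 -> [412, 108]
  L2: h(412,108)=(412*31+108)%997=916 -> [916]
  root = 916 != target 492
Candidate A produces the target root.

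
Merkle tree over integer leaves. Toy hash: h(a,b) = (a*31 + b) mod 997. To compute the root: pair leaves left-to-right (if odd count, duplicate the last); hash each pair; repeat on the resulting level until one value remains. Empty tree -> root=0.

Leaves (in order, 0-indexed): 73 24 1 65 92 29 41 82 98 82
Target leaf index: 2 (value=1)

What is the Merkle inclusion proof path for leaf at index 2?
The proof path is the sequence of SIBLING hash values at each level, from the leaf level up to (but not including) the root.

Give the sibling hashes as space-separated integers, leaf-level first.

Answer: 65 293 934 492

Derivation:
L0 (leaves): [73, 24, 1, 65, 92, 29, 41, 82, 98, 82], target index=2
L1: h(73,24)=(73*31+24)%997=293 [pair 0] h(1,65)=(1*31+65)%997=96 [pair 1] h(92,29)=(92*31+29)%997=887 [pair 2] h(41,82)=(41*31+82)%997=356 [pair 3] h(98,82)=(98*31+82)%997=129 [pair 4] -> [293, 96, 887, 356, 129]
  Sibling for proof at L0: 65
L2: h(293,96)=(293*31+96)%997=206 [pair 0] h(887,356)=(887*31+356)%997=934 [pair 1] h(129,129)=(129*31+129)%997=140 [pair 2] -> [206, 934, 140]
  Sibling for proof at L1: 293
L3: h(206,934)=(206*31+934)%997=341 [pair 0] h(140,140)=(140*31+140)%997=492 [pair 1] -> [341, 492]
  Sibling for proof at L2: 934
L4: h(341,492)=(341*31+492)%997=96 [pair 0] -> [96]
  Sibling for proof at L3: 492
Root: 96
Proof path (sibling hashes from leaf to root): [65, 293, 934, 492]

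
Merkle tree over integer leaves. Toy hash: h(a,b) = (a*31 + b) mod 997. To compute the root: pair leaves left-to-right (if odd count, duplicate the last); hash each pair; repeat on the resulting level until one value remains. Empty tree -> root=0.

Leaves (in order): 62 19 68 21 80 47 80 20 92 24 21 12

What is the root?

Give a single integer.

L0: [62, 19, 68, 21, 80, 47, 80, 20, 92, 24, 21, 12]
L1: h(62,19)=(62*31+19)%997=944 h(68,21)=(68*31+21)%997=135 h(80,47)=(80*31+47)%997=533 h(80,20)=(80*31+20)%997=506 h(92,24)=(92*31+24)%997=882 h(21,12)=(21*31+12)%997=663 -> [944, 135, 533, 506, 882, 663]
L2: h(944,135)=(944*31+135)%997=486 h(533,506)=(533*31+506)%997=80 h(882,663)=(882*31+663)%997=89 -> [486, 80, 89]
L3: h(486,80)=(486*31+80)%997=191 h(89,89)=(89*31+89)%997=854 -> [191, 854]
L4: h(191,854)=(191*31+854)%997=793 -> [793]

Answer: 793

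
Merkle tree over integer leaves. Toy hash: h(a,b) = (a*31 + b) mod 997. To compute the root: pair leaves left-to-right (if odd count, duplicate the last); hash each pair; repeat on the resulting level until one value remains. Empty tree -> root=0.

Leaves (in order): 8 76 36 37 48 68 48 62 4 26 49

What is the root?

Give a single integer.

L0: [8, 76, 36, 37, 48, 68, 48, 62, 4, 26, 49]
L1: h(8,76)=(8*31+76)%997=324 h(36,37)=(36*31+37)%997=156 h(48,68)=(48*31+68)%997=559 h(48,62)=(48*31+62)%997=553 h(4,26)=(4*31+26)%997=150 h(49,49)=(49*31+49)%997=571 -> [324, 156, 559, 553, 150, 571]
L2: h(324,156)=(324*31+156)%997=230 h(559,553)=(559*31+553)%997=933 h(150,571)=(150*31+571)%997=236 -> [230, 933, 236]
L3: h(230,933)=(230*31+933)%997=87 h(236,236)=(236*31+236)%997=573 -> [87, 573]
L4: h(87,573)=(87*31+573)%997=279 -> [279]

Answer: 279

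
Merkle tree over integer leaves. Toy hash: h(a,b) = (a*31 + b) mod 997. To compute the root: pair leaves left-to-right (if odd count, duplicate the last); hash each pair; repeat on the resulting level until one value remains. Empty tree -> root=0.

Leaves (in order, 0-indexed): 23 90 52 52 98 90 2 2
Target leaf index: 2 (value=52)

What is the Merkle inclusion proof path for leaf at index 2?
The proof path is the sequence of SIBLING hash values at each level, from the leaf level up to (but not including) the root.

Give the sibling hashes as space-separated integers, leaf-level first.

L0 (leaves): [23, 90, 52, 52, 98, 90, 2, 2], target index=2
L1: h(23,90)=(23*31+90)%997=803 [pair 0] h(52,52)=(52*31+52)%997=667 [pair 1] h(98,90)=(98*31+90)%997=137 [pair 2] h(2,2)=(2*31+2)%997=64 [pair 3] -> [803, 667, 137, 64]
  Sibling for proof at L0: 52
L2: h(803,667)=(803*31+667)%997=635 [pair 0] h(137,64)=(137*31+64)%997=323 [pair 1] -> [635, 323]
  Sibling for proof at L1: 803
L3: h(635,323)=(635*31+323)%997=68 [pair 0] -> [68]
  Sibling for proof at L2: 323
Root: 68
Proof path (sibling hashes from leaf to root): [52, 803, 323]

Answer: 52 803 323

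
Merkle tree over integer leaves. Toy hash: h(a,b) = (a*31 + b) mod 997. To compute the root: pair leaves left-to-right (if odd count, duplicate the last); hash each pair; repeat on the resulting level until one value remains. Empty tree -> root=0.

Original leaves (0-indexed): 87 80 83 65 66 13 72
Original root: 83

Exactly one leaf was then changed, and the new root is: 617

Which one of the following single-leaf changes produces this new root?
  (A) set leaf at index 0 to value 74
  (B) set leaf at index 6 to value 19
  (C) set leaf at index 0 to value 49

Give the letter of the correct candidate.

Original leaves: [87, 80, 83, 65, 66, 13, 72]
Target new root: 617
Try each candidate change and compute the resulting root:
Candidate A: set leaf[0] = 74 -> leaves = [74, 80, 83, 65, 66, 13, 72]
  L0: [74, 80, 83, 65, 66, 13, 72]
  L1: h(74,80)=(74*31+80)%997=380 h(83,65)=(83*31+65)%997=644 h(66,13)=(66*31+13)%997=65 h(72,72)=(72*31+72)%997=310 -> [380, 644, 65, 310]
  L2: h(380,644)=(380*31+644)%997=460 h(65,310)=(65*31+310)%997=331 -> [460, 331]
  L3: h(460,331)=(460*31+331)%997=633 -> [633]
  root = 633 != target 617
Candidate B: set leaf[6] = 19 -> leaves = [87, 80, 83, 65, 66, 13, 19]
  L0: [87, 80, 83, 65, 66, 13, 19]
  L1: h(87,80)=(87*31+80)%997=783 h(83,65)=(83*31+65)%997=644 h(66,13)=(66*31+13)%997=65 h(19,19)=(19*31+19)%997=608 -> [783, 644, 65, 608]
  L2: h(783,644)=(783*31+644)%997=989 h(65,608)=(65*31+608)%997=629 -> [989, 629]
  L3: h(989,629)=(989*31+629)%997=381 -> [381]
  root = 381 != target 617
Candidate C: set leaf[0] = 49 -> leaves = [49, 80, 83, 65, 66, 13, 72]
  L0: [49, 80, 83, 65, 66, 13, 72]
  L1: h(49,80)=(49*31+80)%997=602 h(83,65)=(83*31+65)%997=644 h(66,13)=(66*31+13)%997=65 h(72,72)=(72*31+72)%997=310 -> [602, 644, 65, 310]
  L2: h(602,644)=(602*31+644)%997=363 h(65,310)=(65*31+310)%997=331 -> [363, 331]
  L3: h(363,331)=(363*31+331)%997=617 -> [617]
  root = 617 == target 617  ** MATCH **
Candidate C produces the target root.

Answer: C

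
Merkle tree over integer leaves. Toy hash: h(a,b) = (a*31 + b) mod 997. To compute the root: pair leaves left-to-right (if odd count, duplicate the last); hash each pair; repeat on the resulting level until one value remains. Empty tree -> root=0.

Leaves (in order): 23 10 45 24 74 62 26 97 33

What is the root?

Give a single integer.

Answer: 70

Derivation:
L0: [23, 10, 45, 24, 74, 62, 26, 97, 33]
L1: h(23,10)=(23*31+10)%997=723 h(45,24)=(45*31+24)%997=422 h(74,62)=(74*31+62)%997=362 h(26,97)=(26*31+97)%997=903 h(33,33)=(33*31+33)%997=59 -> [723, 422, 362, 903, 59]
L2: h(723,422)=(723*31+422)%997=901 h(362,903)=(362*31+903)%997=161 h(59,59)=(59*31+59)%997=891 -> [901, 161, 891]
L3: h(901,161)=(901*31+161)%997=176 h(891,891)=(891*31+891)%997=596 -> [176, 596]
L4: h(176,596)=(176*31+596)%997=70 -> [70]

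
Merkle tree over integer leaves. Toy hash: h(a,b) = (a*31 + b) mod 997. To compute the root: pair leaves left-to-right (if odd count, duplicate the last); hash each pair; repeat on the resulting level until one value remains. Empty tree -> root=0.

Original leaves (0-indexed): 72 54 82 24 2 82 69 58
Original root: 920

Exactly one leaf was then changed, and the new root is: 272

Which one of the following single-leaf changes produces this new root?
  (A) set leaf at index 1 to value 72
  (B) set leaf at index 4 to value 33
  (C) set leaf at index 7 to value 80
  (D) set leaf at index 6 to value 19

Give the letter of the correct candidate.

Original leaves: [72, 54, 82, 24, 2, 82, 69, 58]
Target new root: 272
Try each candidate change and compute the resulting root:
Candidate A: set leaf[1] = 72 -> leaves = [72, 72, 82, 24, 2, 82, 69, 58]
  L0: [72, 72, 82, 24, 2, 82, 69, 58]
  L1: h(72,72)=(72*31+72)%997=310 h(82,24)=(82*31+24)%997=572 h(2,82)=(2*31+82)%997=144 h(69,58)=(69*31+58)%997=203 -> [310, 572, 144, 203]
  L2: h(310,572)=(310*31+572)%997=212 h(144,203)=(144*31+203)%997=679 -> [212, 679]
  L3: h(212,679)=(212*31+679)%997=272 -> [272]
  root = 272 == target 272  ** MATCH **
Candidate B: set leaf[4] = 33 -> leaves = [72, 54, 82, 24, 33, 82, 69, 58]
  L0: [72, 54, 82, 24, 33, 82, 69, 58]
  L1: h(72,54)=(72*31+54)%997=292 h(82,24)=(82*31+24)%997=572 h(33,82)=(33*31+82)%997=108 h(69,58)=(69*31+58)%997=203 -> [292, 572, 108, 203]
  L2: h(292,572)=(292*31+572)%997=651 h(108,203)=(108*31+203)%997=560 -> [651, 560]
  L3: h(651,560)=(651*31+560)%997=801 -> [801]
  root = 801 != target 272
Candidate C: set leaf[7] = 80 -> leaves = [72, 54, 82, 24, 2, 82, 69, 80]
  L0: [72, 54, 82, 24, 2, 82, 69, 80]
  L1: h(72,54)=(72*31+54)%997=292 h(82,24)=(82*31+24)%997=572 h(2,82)=(2*31+82)%997=144 h(69,80)=(69*31+80)%997=225 -> [292, 572, 144, 225]
  L2: h(292,572)=(292*31+572)%997=651 h(144,225)=(144*31+225)%997=701 -> [651, 701]
  L3: h(651,701)=(651*31+701)%997=942 -> [942]
  root = 942 != target 272
Candidate D: set leaf[6] = 19 -> leaves = [72, 54, 82, 24, 2, 82, 19, 58]
  L0: [72, 54, 82, 24, 2, 82, 19, 58]
  L1: h(72,54)=(72*31+54)%997=292 h(82,24)=(82*31+24)%997=572 h(2,82)=(2*31+82)%997=144 h(19,58)=(19*31+58)%997=647 -> [292, 572, 144, 647]
  L2: h(292,572)=(292*31+572)%997=651 h(144,647)=(144*31+647)%997=126 -> [651, 126]
  L3: h(651,126)=(651*31+126)%997=367 -> [367]
  root = 367 != target 272
Candidate A produces the target root.

Answer: A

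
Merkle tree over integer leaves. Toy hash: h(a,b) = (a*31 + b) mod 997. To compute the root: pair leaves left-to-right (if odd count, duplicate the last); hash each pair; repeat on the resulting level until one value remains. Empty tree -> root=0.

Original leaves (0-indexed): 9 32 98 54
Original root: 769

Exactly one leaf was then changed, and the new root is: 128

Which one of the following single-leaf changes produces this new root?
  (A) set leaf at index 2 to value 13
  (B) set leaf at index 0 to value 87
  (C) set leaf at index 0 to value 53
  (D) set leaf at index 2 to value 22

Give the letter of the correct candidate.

Original leaves: [9, 32, 98, 54]
Target new root: 128
Try each candidate change and compute the resulting root:
Candidate A: set leaf[2] = 13 -> leaves = [9, 32, 13, 54]
  L0: [9, 32, 13, 54]
  L1: h(9,32)=(9*31+32)%997=311 h(13,54)=(13*31+54)%997=457 -> [311, 457]
  L2: h(311,457)=(311*31+457)%997=128 -> [128]
  root = 128 == target 128  ** MATCH **
Candidate B: set leaf[0] = 87 -> leaves = [87, 32, 98, 54]
  L0: [87, 32, 98, 54]
  L1: h(87,32)=(87*31+32)%997=735 h(98,54)=(98*31+54)%997=101 -> [735, 101]
  L2: h(735,101)=(735*31+101)%997=952 -> [952]
  root = 952 != target 128
Candidate C: set leaf[0] = 53 -> leaves = [53, 32, 98, 54]
  L0: [53, 32, 98, 54]
  L1: h(53,32)=(53*31+32)%997=678 h(98,54)=(98*31+54)%997=101 -> [678, 101]
  L2: h(678,101)=(678*31+101)%997=182 -> [182]
  root = 182 != target 128
Candidate D: set leaf[2] = 22 -> leaves = [9, 32, 22, 54]
  L0: [9, 32, 22, 54]
  L1: h(9,32)=(9*31+32)%997=311 h(22,54)=(22*31+54)%997=736 -> [311, 736]
  L2: h(311,736)=(311*31+736)%997=407 -> [407]
  root = 407 != target 128
Candidate A produces the target root.

Answer: A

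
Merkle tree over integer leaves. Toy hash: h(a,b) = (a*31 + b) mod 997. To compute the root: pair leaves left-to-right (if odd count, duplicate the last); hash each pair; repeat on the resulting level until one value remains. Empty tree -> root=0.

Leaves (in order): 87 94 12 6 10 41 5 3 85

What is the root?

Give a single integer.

L0: [87, 94, 12, 6, 10, 41, 5, 3, 85]
L1: h(87,94)=(87*31+94)%997=797 h(12,6)=(12*31+6)%997=378 h(10,41)=(10*31+41)%997=351 h(5,3)=(5*31+3)%997=158 h(85,85)=(85*31+85)%997=726 -> [797, 378, 351, 158, 726]
L2: h(797,378)=(797*31+378)%997=160 h(351,158)=(351*31+158)%997=72 h(726,726)=(726*31+726)%997=301 -> [160, 72, 301]
L3: h(160,72)=(160*31+72)%997=47 h(301,301)=(301*31+301)%997=659 -> [47, 659]
L4: h(47,659)=(47*31+659)%997=122 -> [122]

Answer: 122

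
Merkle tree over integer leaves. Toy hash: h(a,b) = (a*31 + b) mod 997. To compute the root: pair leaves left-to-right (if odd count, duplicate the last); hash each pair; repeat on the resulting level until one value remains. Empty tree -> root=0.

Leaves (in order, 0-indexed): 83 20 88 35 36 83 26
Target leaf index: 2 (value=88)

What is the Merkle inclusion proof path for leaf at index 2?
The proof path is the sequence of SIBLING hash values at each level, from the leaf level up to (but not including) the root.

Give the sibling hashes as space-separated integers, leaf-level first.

L0 (leaves): [83, 20, 88, 35, 36, 83, 26], target index=2
L1: h(83,20)=(83*31+20)%997=599 [pair 0] h(88,35)=(88*31+35)%997=769 [pair 1] h(36,83)=(36*31+83)%997=202 [pair 2] h(26,26)=(26*31+26)%997=832 [pair 3] -> [599, 769, 202, 832]
  Sibling for proof at L0: 35
L2: h(599,769)=(599*31+769)%997=395 [pair 0] h(202,832)=(202*31+832)%997=115 [pair 1] -> [395, 115]
  Sibling for proof at L1: 599
L3: h(395,115)=(395*31+115)%997=396 [pair 0] -> [396]
  Sibling for proof at L2: 115
Root: 396
Proof path (sibling hashes from leaf to root): [35, 599, 115]

Answer: 35 599 115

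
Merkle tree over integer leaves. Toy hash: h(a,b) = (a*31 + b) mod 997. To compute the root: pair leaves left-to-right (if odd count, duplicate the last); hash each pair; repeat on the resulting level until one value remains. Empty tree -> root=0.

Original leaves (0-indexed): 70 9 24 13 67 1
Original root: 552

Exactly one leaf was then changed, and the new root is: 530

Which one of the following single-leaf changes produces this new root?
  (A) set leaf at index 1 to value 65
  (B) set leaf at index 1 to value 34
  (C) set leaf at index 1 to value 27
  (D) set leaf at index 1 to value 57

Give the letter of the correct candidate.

Answer: A

Derivation:
Original leaves: [70, 9, 24, 13, 67, 1]
Target new root: 530
Try each candidate change and compute the resulting root:
Candidate A: set leaf[1] = 65 -> leaves = [70, 65, 24, 13, 67, 1]
  L0: [70, 65, 24, 13, 67, 1]
  L1: h(70,65)=(70*31+65)%997=241 h(24,13)=(24*31+13)%997=757 h(67,1)=(67*31+1)%997=84 -> [241, 757, 84]
  L2: h(241,757)=(241*31+757)%997=252 h(84,84)=(84*31+84)%997=694 -> [252, 694]
  L3: h(252,694)=(252*31+694)%997=530 -> [530]
  root = 530 == target 530  ** MATCH **
Candidate B: set leaf[1] = 34 -> leaves = [70, 34, 24, 13, 67, 1]
  L0: [70, 34, 24, 13, 67, 1]
  L1: h(70,34)=(70*31+34)%997=210 h(24,13)=(24*31+13)%997=757 h(67,1)=(67*31+1)%997=84 -> [210, 757, 84]
  L2: h(210,757)=(210*31+757)%997=288 h(84,84)=(84*31+84)%997=694 -> [288, 694]
  L3: h(288,694)=(288*31+694)%997=649 -> [649]
  root = 649 != target 530
Candidate C: set leaf[1] = 27 -> leaves = [70, 27, 24, 13, 67, 1]
  L0: [70, 27, 24, 13, 67, 1]
  L1: h(70,27)=(70*31+27)%997=203 h(24,13)=(24*31+13)%997=757 h(67,1)=(67*31+1)%997=84 -> [203, 757, 84]
  L2: h(203,757)=(203*31+757)%997=71 h(84,84)=(84*31+84)%997=694 -> [71, 694]
  L3: h(71,694)=(71*31+694)%997=901 -> [901]
  root = 901 != target 530
Candidate D: set leaf[1] = 57 -> leaves = [70, 57, 24, 13, 67, 1]
  L0: [70, 57, 24, 13, 67, 1]
  L1: h(70,57)=(70*31+57)%997=233 h(24,13)=(24*31+13)%997=757 h(67,1)=(67*31+1)%997=84 -> [233, 757, 84]
  L2: h(233,757)=(233*31+757)%997=4 h(84,84)=(84*31+84)%997=694 -> [4, 694]
  L3: h(4,694)=(4*31+694)%997=818 -> [818]
  root = 818 != target 530
Candidate A produces the target root.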